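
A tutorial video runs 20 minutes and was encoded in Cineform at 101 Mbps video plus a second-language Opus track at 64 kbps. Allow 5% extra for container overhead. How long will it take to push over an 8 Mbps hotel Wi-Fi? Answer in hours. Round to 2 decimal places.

4.42 hours

20 min = 1200 s
Audio: 64 kbps = 0.064 Mbps.
Total bitrate: 101.064 Mbps.
File: 101.064 Mbps × 1200 s = 121276.8 Mb.
With 5% container overhead: ×1.05. → 127340.6 Mb.
At 8 Mbps: 127340.6 / 8 = 15917.6 s ≈ 4.42 hours.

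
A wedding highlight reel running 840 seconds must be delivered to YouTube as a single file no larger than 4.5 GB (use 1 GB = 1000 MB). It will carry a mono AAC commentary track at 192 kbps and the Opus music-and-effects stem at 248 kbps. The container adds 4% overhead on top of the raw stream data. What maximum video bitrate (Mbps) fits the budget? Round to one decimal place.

Budget: 4.5 GB = 36000.0 Mb.
Stream payload after overhead: 36000.0 / 1.04 = 34615.4 Mb.
Total bitrate budget: 34615.4 Mb / 840 s = 41.209 Mbps.
Audio total: 192 + 248 = 440 kbps = 0.440 Mbps.
Video: 41.209 − 0.440 = 40.769 Mbps.

40.8 Mbps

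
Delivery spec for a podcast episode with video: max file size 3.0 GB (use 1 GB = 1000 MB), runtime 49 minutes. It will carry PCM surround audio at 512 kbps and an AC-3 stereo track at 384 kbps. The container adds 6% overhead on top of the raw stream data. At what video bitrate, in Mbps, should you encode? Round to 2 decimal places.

6.81 Mbps

Budget: 3.0 GB = 24000.0 Mb.
Stream payload after overhead: 24000.0 / 1.06 = 22641.5 Mb.
49 min = 2940 s
Total bitrate budget: 22641.5 Mb / 2940 s = 7.701 Mbps.
Audio total: 512 + 384 = 896 kbps = 0.896 Mbps.
Video: 7.701 − 0.896 = 6.805 Mbps.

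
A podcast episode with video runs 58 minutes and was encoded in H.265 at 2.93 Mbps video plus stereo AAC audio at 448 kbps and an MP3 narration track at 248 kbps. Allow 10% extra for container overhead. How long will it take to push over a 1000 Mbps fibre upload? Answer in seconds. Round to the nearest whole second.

58 min = 3480 s
Audio total: 448 + 248 = 696 kbps = 0.696 Mbps.
Total bitrate: 3.626 Mbps.
File: 3.626 Mbps × 3480 s = 12618.5 Mb.
With 10% container overhead: ×1.10. → 13880.3 Mb.
At 1000 Mbps: 13880.3 / 1000 = 13.9 s ≈ 13.9 seconds.

14 seconds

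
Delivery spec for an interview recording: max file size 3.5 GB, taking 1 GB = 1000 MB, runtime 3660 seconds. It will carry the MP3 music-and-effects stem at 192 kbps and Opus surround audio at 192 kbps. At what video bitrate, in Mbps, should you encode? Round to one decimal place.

7.3 Mbps

Budget: 3.5 GB = 28000.0 Mb.
Total bitrate budget: 28000.0 Mb / 3660 s = 7.650 Mbps.
Audio total: 192 + 192 = 384 kbps = 0.384 Mbps.
Video: 7.650 − 0.384 = 7.266 Mbps.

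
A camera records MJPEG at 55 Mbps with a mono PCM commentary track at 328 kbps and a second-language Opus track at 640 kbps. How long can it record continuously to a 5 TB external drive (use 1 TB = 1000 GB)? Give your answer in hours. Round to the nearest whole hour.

Audio total: 328 + 640 = 968 kbps = 0.968 Mbps.
Total bitrate: 55 + 0.968 = 55.968 Mbps.
Capacity: 5 TB = 40,000,000 Mb.
Recording time: 40,000,000 / 55.968 = 714,694 s ≈ 199 hours.

199 hours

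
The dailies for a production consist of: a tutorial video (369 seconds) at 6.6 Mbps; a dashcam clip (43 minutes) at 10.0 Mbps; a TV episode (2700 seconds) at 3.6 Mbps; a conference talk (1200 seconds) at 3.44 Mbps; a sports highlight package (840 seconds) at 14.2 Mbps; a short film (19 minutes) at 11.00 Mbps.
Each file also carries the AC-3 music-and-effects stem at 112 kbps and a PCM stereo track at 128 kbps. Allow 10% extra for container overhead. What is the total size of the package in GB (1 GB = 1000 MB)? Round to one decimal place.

Audio total: 112 + 128 = 240 kbps = 0.240 Mbps.
tutorial video: 6.840 Mbps × 369 s × 1.10 = 2776.4 Mb
dashcam clip: 10.240 Mbps × 2580 s × 1.10 = 29061.1 Mb
TV episode: 3.840 Mbps × 2700 s × 1.10 = 11404.8 Mb
conference talk: 3.680 Mbps × 1200 s × 1.10 = 4857.6 Mb
sports highlight package: 14.440 Mbps × 840 s × 1.10 = 13342.6 Mb
short film: 11.240 Mbps × 1140 s × 1.10 = 14095.0 Mb
Total: 75537.4 Mb = 9442.2 MB.
= 9.442 GB.

9.4 GB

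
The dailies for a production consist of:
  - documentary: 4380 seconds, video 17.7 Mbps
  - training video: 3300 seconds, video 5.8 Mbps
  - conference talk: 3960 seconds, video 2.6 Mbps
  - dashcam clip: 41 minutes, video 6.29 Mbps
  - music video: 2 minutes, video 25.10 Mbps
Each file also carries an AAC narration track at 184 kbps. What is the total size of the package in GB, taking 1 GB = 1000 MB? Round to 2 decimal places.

Audio: 184 kbps = 0.184 Mbps.
documentary: 17.884 Mbps × 4380 s = 78331.9 Mb
training video: 5.984 Mbps × 3300 s = 19747.2 Mb
conference talk: 2.784 Mbps × 3960 s = 11024.6 Mb
dashcam clip: 6.474 Mbps × 2460 s = 15926.0 Mb
music video: 25.284 Mbps × 120 s = 3034.1 Mb
Total: 128063.9 Mb = 16008.0 MB.
= 16.01 GB.

16.01 GB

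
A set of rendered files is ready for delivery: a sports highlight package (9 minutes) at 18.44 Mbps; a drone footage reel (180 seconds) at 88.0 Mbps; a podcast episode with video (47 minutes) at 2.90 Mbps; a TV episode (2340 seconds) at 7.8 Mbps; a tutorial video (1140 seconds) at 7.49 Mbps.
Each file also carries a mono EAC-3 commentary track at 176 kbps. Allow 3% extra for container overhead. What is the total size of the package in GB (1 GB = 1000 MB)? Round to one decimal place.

8.0 GB

Audio: 176 kbps = 0.176 Mbps.
sports highlight package: 18.616 Mbps × 540 s × 1.03 = 10354.2 Mb
drone footage reel: 88.176 Mbps × 180 s × 1.03 = 16347.8 Mb
podcast episode with video: 3.076 Mbps × 2820 s × 1.03 = 8934.5 Mb
TV episode: 7.976 Mbps × 2340 s × 1.03 = 19223.8 Mb
tutorial video: 7.666 Mbps × 1140 s × 1.03 = 9001.4 Mb
Total: 63861.8 Mb = 7982.7 MB.
= 7.983 GB.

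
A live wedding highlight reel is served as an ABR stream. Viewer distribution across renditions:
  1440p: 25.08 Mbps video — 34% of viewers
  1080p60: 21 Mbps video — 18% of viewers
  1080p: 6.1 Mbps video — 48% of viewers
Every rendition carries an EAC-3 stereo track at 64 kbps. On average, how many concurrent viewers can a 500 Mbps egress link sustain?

Audio: 64 kbps = 0.064 Mbps.
Average per-viewer bitrate: 0.34×25.144 + 0.18×21.064 + 0.48×6.164 = 15.299 Mbps.
500 Mbps = 500.0 Mbps; 500.0 / 15.299 = 32.68 → 32.

32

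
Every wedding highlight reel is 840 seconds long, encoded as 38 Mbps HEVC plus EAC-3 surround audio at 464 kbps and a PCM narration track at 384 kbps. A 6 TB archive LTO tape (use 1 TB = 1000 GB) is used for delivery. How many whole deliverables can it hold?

Audio total: 464 + 384 = 848 kbps = 0.848 Mbps.
Total bitrate: 38.848 Mbps.
Per item: 38.848 Mbps × 840 s = 32,632 Mb = 4,079 MB.
Capacity: 6 TB = 48,000,000 Mb; 1470.93 items → 1470 complete.

1470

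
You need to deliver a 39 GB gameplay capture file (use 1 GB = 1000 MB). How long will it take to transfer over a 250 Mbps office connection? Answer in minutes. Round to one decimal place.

File: 39 GB = 312000.0 Mb.
At 250 Mbps: 312000.0 / 250 = 1248.0 s ≈ 20.8 minutes.

20.8 minutes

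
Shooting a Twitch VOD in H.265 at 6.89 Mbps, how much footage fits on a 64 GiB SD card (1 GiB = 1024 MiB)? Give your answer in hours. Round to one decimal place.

Capacity: 64 GiB = 549,756 Mb.
Recording time: 549,756 / 6.890 = 79,790 s ≈ 22.2 hours.

22.2 hours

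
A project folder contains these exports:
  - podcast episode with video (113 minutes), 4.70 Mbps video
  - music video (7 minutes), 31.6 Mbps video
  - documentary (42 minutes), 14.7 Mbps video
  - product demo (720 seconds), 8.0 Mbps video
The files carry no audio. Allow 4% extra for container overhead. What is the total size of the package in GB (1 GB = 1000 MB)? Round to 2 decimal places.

podcast episode with video: 4.700 Mbps × 6780 s × 1.04 = 33140.6 Mb
music video: 31.600 Mbps × 420 s × 1.04 = 13802.9 Mb
documentary: 14.700 Mbps × 2520 s × 1.04 = 38525.8 Mb
product demo: 8.000 Mbps × 720 s × 1.04 = 5990.4 Mb
Total: 91459.7 Mb = 11432.5 MB.
= 11.43 GB.

11.43 GB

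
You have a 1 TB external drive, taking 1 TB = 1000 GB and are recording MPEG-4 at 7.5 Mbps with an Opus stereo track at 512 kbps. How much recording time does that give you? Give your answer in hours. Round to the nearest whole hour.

277 hours

Audio: 512 kbps = 0.512 Mbps.
Total bitrate: 7.5 + 0.512 = 8.012 Mbps.
Capacity: 1 TB = 8,000,000 Mb.
Recording time: 8,000,000 / 8.012 = 998,502 s ≈ 277 hours.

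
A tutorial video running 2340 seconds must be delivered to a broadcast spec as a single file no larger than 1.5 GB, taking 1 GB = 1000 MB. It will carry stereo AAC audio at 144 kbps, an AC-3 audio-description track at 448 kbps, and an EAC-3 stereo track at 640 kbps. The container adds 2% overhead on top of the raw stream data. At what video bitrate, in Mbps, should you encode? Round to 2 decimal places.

Budget: 1.5 GB = 12000.0 Mb.
Stream payload after overhead: 12000.0 / 1.02 = 11764.7 Mb.
Total bitrate budget: 11764.7 Mb / 2340 s = 5.028 Mbps.
Audio total: 144 + 448 + 640 = 1232 kbps = 1.232 Mbps.
Video: 5.028 − 1.232 = 3.796 Mbps.

3.80 Mbps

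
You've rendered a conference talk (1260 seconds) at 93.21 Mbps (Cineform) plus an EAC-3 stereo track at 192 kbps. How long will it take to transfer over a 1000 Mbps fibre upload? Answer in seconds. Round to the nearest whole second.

Audio: 192 kbps = 0.192 Mbps.
Total bitrate: 93.402 Mbps.
File: 93.402 Mbps × 1260 s = 117686.5 Mb.
At 1000 Mbps: 117686.5 / 1000 = 117.7 s ≈ 118 seconds.

118 seconds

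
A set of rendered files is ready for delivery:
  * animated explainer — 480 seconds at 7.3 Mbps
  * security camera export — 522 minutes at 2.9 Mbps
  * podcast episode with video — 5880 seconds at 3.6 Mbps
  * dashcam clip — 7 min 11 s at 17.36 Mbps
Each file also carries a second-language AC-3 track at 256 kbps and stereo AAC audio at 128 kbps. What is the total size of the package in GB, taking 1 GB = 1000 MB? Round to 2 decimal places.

17.20 GB

Audio total: 256 + 128 = 384 kbps = 0.384 Mbps.
animated explainer: 7.684 Mbps × 480 s = 3688.3 Mb
security camera export: 3.284 Mbps × 31320 s = 102854.9 Mb
podcast episode with video: 3.984 Mbps × 5880 s = 23425.9 Mb
dashcam clip: 17.744 Mbps × 431 s = 7647.7 Mb
Total: 137616.8 Mb = 17202.1 MB.
= 17.20 GB.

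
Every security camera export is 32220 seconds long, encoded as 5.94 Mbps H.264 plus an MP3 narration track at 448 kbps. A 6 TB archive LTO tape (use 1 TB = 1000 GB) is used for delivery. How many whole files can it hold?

233

Audio: 448 kbps = 0.448 Mbps.
Total bitrate: 6.388 Mbps.
Per item: 6.388 Mbps × 32220 s = 205,821 Mb = 25,728 MB.
Capacity: 6 TB = 48,000,000 Mb; 233.21 items → 233 complete.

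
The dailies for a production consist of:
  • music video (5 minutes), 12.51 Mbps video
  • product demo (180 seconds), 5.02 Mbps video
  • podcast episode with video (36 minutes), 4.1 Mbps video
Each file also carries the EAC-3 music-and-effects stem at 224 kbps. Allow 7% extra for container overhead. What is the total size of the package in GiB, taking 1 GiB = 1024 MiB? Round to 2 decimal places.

1.76 GiB

Audio: 224 kbps = 0.224 Mbps.
music video: 12.734 Mbps × 300 s × 1.07 = 4087.6 Mb
product demo: 5.244 Mbps × 180 s × 1.07 = 1010.0 Mb
podcast episode with video: 4.324 Mbps × 2160 s × 1.07 = 9993.6 Mb
Total: 15091.2 Mb = 1886.4 MB.
= 1.757 GiB.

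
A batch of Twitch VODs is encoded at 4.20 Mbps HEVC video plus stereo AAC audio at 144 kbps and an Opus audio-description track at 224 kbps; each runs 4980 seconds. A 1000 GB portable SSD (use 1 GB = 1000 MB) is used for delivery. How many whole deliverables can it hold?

351

Audio total: 144 + 224 = 368 kbps = 0.368 Mbps.
Total bitrate: 4.568 Mbps.
Per item: 4.568 Mbps × 4980 s = 22,749 Mb = 2,844 MB.
Capacity: 1000 GB = 8,000,000 Mb; 351.67 items → 351 complete.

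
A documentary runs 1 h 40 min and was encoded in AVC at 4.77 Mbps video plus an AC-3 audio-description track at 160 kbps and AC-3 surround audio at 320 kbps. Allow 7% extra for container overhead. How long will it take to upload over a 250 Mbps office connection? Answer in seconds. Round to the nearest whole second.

135 seconds

1 h 40 min = 100 min = 6000 s
Audio total: 160 + 320 = 480 kbps = 0.480 Mbps.
Total bitrate: 5.250 Mbps.
File: 5.250 Mbps × 6000 s = 31500.0 Mb.
With 7% container overhead: ×1.07. → 33705.0 Mb.
At 250 Mbps: 33705.0 / 250 = 134.8 s ≈ 135 seconds.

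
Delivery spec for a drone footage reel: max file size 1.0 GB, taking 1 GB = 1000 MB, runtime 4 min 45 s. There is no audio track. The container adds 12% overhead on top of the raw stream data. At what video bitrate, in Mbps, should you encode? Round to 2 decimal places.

Budget: 1.0 GB = 8000.0 Mb.
Stream payload after overhead: 8000.0 / 1.12 = 7142.9 Mb.
4 min 45 s = 285 s
Total bitrate budget: 7142.9 Mb / 285 s = 25.063 Mbps.

25.06 Mbps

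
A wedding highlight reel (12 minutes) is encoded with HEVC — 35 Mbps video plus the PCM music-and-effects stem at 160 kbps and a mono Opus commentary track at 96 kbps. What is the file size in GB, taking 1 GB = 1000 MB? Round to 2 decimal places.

3.17 GB

12 min = 720 s
Audio total: 160 + 96 = 256 kbps = 0.256 Mbps.
Total bitrate: 35 + 0.256 = 35.256 Mbps.
Stream data: 35.256 Mbps × 720 s = 25384.3 Mb.
25,384 Mb ÷ 8 = 3,173 MB → 3.173 GB.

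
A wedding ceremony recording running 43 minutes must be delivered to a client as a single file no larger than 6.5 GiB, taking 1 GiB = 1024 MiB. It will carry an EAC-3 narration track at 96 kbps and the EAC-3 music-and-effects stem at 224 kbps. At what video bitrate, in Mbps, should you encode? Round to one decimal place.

Budget: 6.5 GiB = 55834.6 Mb.
43 min = 2580 s
Total bitrate budget: 55834.6 Mb / 2580 s = 21.641 Mbps.
Audio total: 96 + 224 = 320 kbps = 0.320 Mbps.
Video: 21.641 − 0.320 = 21.321 Mbps.

21.3 Mbps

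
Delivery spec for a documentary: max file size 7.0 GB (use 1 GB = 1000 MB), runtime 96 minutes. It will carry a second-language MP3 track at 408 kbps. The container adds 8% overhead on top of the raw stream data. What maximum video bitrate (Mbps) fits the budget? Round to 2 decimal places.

Budget: 7.0 GB = 56000.0 Mb.
Stream payload after overhead: 56000.0 / 1.08 = 51851.9 Mb.
96 min = 5760 s
Total bitrate budget: 51851.9 Mb / 5760 s = 9.002 Mbps.
Audio: 408 kbps = 0.408 Mbps.
Video: 9.002 − 0.408 = 8.594 Mbps.

8.59 Mbps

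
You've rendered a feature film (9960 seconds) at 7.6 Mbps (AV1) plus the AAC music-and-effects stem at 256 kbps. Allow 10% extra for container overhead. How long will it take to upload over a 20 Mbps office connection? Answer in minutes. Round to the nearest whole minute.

72 minutes

Audio: 256 kbps = 0.256 Mbps.
Total bitrate: 7.856 Mbps.
File: 7.856 Mbps × 9960 s = 78245.8 Mb.
With 10% container overhead: ×1.10. → 86070.3 Mb.
At 20 Mbps: 86070.3 / 20 = 4303.5 s ≈ 71.7 minutes.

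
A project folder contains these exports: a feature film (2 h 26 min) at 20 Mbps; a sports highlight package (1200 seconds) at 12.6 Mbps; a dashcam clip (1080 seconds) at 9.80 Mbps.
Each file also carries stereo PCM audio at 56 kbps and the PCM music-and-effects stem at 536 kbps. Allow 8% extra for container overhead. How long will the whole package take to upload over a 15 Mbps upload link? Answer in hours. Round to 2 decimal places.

Audio total: 56 + 536 = 592 kbps = 0.592 Mbps.
feature film: 20.592 Mbps × 8760 s × 1.08 = 194816.8 Mb
sports highlight package: 13.192 Mbps × 1200 s × 1.08 = 17096.8 Mb
dashcam clip: 10.392 Mbps × 1080 s × 1.08 = 12121.2 Mb
Total: 224034.9 Mb = 28004.4 MB.
At 15 Mbps: 224034.9 / 15 = 14936 s ≈ 4.15 hours.

4.15 hours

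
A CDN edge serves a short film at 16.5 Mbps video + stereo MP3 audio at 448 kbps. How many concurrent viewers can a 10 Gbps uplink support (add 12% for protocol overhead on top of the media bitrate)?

Audio: 448 kbps = 0.448 Mbps.
Per-viewer media rate: 16.948 Mbps.
On the wire with 12% overhead: 18.982 Mbps.
10 Gbps = 10,000 Mbps; 10,000 / 18.982 = 526.82 → 526 viewers.

526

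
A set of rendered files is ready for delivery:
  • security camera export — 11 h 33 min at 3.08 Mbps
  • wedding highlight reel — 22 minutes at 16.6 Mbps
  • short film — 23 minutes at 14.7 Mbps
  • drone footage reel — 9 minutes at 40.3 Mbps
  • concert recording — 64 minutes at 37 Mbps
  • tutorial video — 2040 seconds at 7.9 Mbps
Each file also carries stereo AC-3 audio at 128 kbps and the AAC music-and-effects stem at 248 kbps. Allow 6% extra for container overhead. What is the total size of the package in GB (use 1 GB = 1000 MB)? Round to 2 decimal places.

Audio total: 128 + 248 = 376 kbps = 0.376 Mbps.
security camera export: 3.456 Mbps × 41580 s × 1.06 = 152322.5 Mb
wedding highlight reel: 16.976 Mbps × 1320 s × 1.06 = 23752.8 Mb
short film: 15.076 Mbps × 1380 s × 1.06 = 22053.2 Mb
drone footage reel: 40.676 Mbps × 540 s × 1.06 = 23282.9 Mb
concert recording: 37.376 Mbps × 3840 s × 1.06 = 152135.3 Mb
tutorial video: 8.276 Mbps × 2040 s × 1.06 = 17896.0 Mb
Total: 391442.7 Mb = 48930.3 MB.
= 48.93 GB.

48.93 GB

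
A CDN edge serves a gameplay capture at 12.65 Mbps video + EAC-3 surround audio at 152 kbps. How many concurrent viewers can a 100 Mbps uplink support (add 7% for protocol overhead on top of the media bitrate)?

7

Audio: 152 kbps = 0.152 Mbps.
Per-viewer media rate: 12.802 Mbps.
On the wire with 7% overhead: 13.698 Mbps.
100 Mbps = 100.0 Mbps; 100.0 / 13.698 = 7.30 → 7 viewers.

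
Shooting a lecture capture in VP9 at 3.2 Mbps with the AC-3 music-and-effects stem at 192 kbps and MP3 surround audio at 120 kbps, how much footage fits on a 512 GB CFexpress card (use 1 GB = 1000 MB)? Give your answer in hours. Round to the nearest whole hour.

324 hours

Audio total: 192 + 120 = 312 kbps = 0.312 Mbps.
Total bitrate: 3.2 + 0.312 = 3.512 Mbps.
Capacity: 512 GB = 4,096,000 Mb.
Recording time: 4,096,000 / 3.512 = 1,166,287 s ≈ 324 hours.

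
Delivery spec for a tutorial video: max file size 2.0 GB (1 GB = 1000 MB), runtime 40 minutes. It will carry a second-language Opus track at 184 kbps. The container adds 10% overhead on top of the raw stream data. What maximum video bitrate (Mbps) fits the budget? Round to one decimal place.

Budget: 2.0 GB = 16000.0 Mb.
Stream payload after overhead: 16000.0 / 1.10 = 14545.5 Mb.
40 min = 2400 s
Total bitrate budget: 14545.5 Mb / 2400 s = 6.061 Mbps.
Audio: 184 kbps = 0.184 Mbps.
Video: 6.061 − 0.184 = 5.877 Mbps.

5.9 Mbps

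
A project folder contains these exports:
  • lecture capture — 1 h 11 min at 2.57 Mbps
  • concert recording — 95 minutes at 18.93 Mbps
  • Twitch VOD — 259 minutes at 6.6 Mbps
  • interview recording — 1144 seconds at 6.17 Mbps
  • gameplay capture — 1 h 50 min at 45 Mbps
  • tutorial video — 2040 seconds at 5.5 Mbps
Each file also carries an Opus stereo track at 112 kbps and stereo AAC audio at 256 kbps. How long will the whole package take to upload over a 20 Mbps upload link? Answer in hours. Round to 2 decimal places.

7.63 hours

Audio total: 112 + 256 = 368 kbps = 0.368 Mbps.
lecture capture: 2.938 Mbps × 4260 s = 12515.9 Mb
concert recording: 19.298 Mbps × 5700 s = 109998.6 Mb
Twitch VOD: 6.968 Mbps × 15540 s = 108282.7 Mb
interview recording: 6.538 Mbps × 1144 s = 7479.5 Mb
gameplay capture: 45.368 Mbps × 6600 s = 299428.8 Mb
tutorial video: 5.868 Mbps × 2040 s = 11970.7 Mb
Total: 549676.2 Mb = 68709.5 MB.
At 20 Mbps: 549676.2 / 20 = 27484 s ≈ 7.63 hours.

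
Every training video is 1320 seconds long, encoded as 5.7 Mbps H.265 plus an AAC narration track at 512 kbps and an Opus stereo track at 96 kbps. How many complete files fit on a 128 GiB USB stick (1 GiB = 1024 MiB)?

132

Audio total: 512 + 96 = 608 kbps = 0.608 Mbps.
Total bitrate: 6.308 Mbps.
Per item: 6.308 Mbps × 1320 s = 8,327 Mb = 1,041 MB.
Capacity: 128 GiB = 1,099,512 Mb; 132.05 items → 132 complete.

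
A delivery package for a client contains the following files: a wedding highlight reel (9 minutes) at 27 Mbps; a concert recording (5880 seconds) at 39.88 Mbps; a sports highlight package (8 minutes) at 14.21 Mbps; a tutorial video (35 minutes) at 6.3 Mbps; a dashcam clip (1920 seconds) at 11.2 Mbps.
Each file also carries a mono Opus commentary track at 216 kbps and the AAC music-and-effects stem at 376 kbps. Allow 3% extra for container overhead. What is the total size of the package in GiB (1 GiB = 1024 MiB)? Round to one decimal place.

Audio total: 216 + 376 = 592 kbps = 0.592 Mbps.
wedding highlight reel: 27.592 Mbps × 540 s × 1.03 = 15346.7 Mb
concert recording: 40.472 Mbps × 5880 s × 1.03 = 245114.6 Mb
sports highlight package: 14.802 Mbps × 480 s × 1.03 = 7318.1 Mb
tutorial video: 6.892 Mbps × 2100 s × 1.03 = 14907.4 Mb
dashcam clip: 11.792 Mbps × 1920 s × 1.03 = 23319.9 Mb
Total: 306006.7 Mb = 38250.8 MB.
= 35.62 GiB.

35.6 GiB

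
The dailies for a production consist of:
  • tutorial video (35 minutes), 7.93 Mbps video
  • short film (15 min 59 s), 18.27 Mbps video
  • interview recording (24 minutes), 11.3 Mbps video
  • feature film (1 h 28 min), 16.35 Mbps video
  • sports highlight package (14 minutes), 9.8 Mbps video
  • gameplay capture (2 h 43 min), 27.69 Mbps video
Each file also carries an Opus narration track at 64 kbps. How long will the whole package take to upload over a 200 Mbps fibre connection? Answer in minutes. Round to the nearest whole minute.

Audio: 64 kbps = 0.064 Mbps.
tutorial video: 7.994 Mbps × 2100 s = 16787.4 Mb
short film: 18.334 Mbps × 959 s = 17582.3 Mb
interview recording: 11.364 Mbps × 1440 s = 16364.2 Mb
feature film: 16.414 Mbps × 5280 s = 86665.9 Mb
sports highlight package: 9.864 Mbps × 840 s = 8285.8 Mb
gameplay capture: 27.754 Mbps × 9780 s = 271434.1 Mb
Total: 417119.7 Mb = 52140.0 MB.
At 200 Mbps: 417119.7 / 200 = 2086 s ≈ 34.8 minutes.

35 minutes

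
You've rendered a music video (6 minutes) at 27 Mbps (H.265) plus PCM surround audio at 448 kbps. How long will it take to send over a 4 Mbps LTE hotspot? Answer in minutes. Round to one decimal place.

6 min = 360 s
Audio: 448 kbps = 0.448 Mbps.
Total bitrate: 27.448 Mbps.
File: 27.448 Mbps × 360 s = 9881.3 Mb.
At 4 Mbps: 9881.3 / 4 = 2470.3 s ≈ 41.2 minutes.

41.2 minutes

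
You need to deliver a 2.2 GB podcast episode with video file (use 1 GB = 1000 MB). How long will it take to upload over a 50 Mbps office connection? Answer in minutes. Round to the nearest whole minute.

6 minutes

File: 2.2 GB = 17600.0 Mb.
At 50 Mbps: 17600.0 / 50 = 352.0 s ≈ 5.87 minutes.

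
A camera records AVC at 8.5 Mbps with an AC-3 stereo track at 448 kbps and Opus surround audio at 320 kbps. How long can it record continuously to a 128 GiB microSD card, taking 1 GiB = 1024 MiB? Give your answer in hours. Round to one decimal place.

Audio total: 448 + 320 = 768 kbps = 0.768 Mbps.
Total bitrate: 8.5 + 0.768 = 9.268 Mbps.
Capacity: 128 GiB = 1,099,512 Mb.
Recording time: 1,099,512 / 9.268 = 118,635 s ≈ 33.0 hours.

33.0 hours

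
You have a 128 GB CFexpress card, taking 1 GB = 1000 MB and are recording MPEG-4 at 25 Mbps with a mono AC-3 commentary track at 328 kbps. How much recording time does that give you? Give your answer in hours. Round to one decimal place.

Audio: 328 kbps = 0.328 Mbps.
Total bitrate: 25 + 0.328 = 25.328 Mbps.
Capacity: 128 GB = 1,024,000 Mb.
Recording time: 1,024,000 / 25.328 = 40,430 s ≈ 11.2 hours.

11.2 hours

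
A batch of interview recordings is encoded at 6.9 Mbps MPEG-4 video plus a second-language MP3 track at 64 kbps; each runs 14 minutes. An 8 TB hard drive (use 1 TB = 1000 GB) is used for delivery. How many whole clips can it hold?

10940

14 min = 840 s
Audio: 64 kbps = 0.064 Mbps.
Total bitrate: 6.964 Mbps.
Per item: 6.964 Mbps × 840 s = 5,850 Mb = 731.2 MB.
Capacity: 8 TB = 64,000,000 Mb; 10940.62 items → 10940 complete.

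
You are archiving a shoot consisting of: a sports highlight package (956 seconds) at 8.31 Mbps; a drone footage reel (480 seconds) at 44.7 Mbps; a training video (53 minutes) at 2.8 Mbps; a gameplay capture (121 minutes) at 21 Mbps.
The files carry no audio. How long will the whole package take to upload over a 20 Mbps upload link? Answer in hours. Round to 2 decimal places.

2.65 hours

sports highlight package: 8.310 Mbps × 956 s = 7944.4 Mb
drone footage reel: 44.700 Mbps × 480 s = 21456.0 Mb
training video: 2.800 Mbps × 3180 s = 8904.0 Mb
gameplay capture: 21.000 Mbps × 7260 s = 152460.0 Mb
Total: 190764.4 Mb = 23845.5 MB.
At 20 Mbps: 190764.4 / 20 = 9538 s ≈ 2.65 hours.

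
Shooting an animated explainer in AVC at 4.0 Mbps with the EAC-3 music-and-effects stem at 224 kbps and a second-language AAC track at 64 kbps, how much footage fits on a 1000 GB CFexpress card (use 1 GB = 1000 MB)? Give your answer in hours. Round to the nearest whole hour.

Audio total: 224 + 64 = 288 kbps = 0.288 Mbps.
Total bitrate: 4.0 + 0.288 = 4.288 Mbps.
Capacity: 1000 GB = 8,000,000 Mb.
Recording time: 8,000,000 / 4.288 = 1,865,672 s ≈ 518 hours.

518 hours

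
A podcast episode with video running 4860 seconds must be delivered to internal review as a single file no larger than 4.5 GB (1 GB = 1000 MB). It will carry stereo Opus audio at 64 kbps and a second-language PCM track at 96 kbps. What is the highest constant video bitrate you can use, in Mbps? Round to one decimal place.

7.2 Mbps

Budget: 4.5 GB = 36000.0 Mb.
Total bitrate budget: 36000.0 Mb / 4860 s = 7.407 Mbps.
Audio total: 64 + 96 = 160 kbps = 0.160 Mbps.
Video: 7.407 − 0.160 = 7.247 Mbps.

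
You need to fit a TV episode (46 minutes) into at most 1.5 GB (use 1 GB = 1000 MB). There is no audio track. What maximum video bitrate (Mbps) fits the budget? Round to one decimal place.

4.3 Mbps

Budget: 1.5 GB = 12000.0 Mb.
46 min = 2760 s
Total bitrate budget: 12000.0 Mb / 2760 s = 4.348 Mbps.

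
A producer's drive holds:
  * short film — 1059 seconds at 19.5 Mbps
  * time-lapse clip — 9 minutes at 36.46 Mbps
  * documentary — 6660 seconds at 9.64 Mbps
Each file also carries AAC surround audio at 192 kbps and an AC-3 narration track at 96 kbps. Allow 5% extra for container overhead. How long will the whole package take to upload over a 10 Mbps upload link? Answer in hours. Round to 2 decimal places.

3.12 hours

Audio total: 192 + 96 = 288 kbps = 0.288 Mbps.
short film: 19.788 Mbps × 1059 s × 1.05 = 22003.3 Mb
time-lapse clip: 36.748 Mbps × 540 s × 1.05 = 20836.1 Mb
documentary: 9.928 Mbps × 6660 s × 1.05 = 69426.5 Mb
Total: 112265.9 Mb = 14033.2 MB.
At 10 Mbps: 112265.9 / 10 = 11227 s ≈ 3.12 hours.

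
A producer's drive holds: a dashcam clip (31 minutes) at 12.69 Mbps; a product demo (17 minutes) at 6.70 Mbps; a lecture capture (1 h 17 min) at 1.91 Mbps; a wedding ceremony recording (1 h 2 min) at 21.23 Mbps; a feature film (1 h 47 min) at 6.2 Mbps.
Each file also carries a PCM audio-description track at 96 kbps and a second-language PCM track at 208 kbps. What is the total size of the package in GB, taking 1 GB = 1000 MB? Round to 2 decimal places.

20.43 GB

Audio total: 96 + 208 = 304 kbps = 0.304 Mbps.
dashcam clip: 12.994 Mbps × 1860 s = 24168.8 Mb
product demo: 7.004 Mbps × 1020 s = 7144.1 Mb
lecture capture: 2.214 Mbps × 4620 s = 10228.7 Mb
wedding ceremony recording: 21.534 Mbps × 3720 s = 80106.5 Mb
feature film: 6.504 Mbps × 6420 s = 41755.7 Mb
Total: 163403.8 Mb = 20425.5 MB.
= 20.43 GB.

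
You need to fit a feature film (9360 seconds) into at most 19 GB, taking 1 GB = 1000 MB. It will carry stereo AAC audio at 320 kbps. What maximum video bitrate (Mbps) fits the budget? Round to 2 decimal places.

15.92 Mbps

Budget: 19 GB = 152000.0 Mb.
Total bitrate budget: 152000.0 Mb / 9360 s = 16.239 Mbps.
Audio: 320 kbps = 0.320 Mbps.
Video: 16.239 − 0.320 = 15.919 Mbps.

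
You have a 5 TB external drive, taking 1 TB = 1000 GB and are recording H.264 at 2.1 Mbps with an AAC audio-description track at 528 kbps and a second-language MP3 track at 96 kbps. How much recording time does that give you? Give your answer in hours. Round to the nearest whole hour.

Audio total: 528 + 96 = 624 kbps = 0.624 Mbps.
Total bitrate: 2.1 + 0.624 = 2.724 Mbps.
Capacity: 5 TB = 40,000,000 Mb.
Recording time: 40,000,000 / 2.724 = 14,684,288 s ≈ 4,079 hours.

4079 hours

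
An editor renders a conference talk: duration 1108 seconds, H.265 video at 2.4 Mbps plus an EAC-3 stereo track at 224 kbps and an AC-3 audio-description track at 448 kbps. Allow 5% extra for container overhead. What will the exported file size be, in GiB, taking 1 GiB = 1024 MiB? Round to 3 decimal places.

Audio total: 224 + 448 = 672 kbps = 0.672 Mbps.
Total bitrate: 2.4 + 0.672 = 3.072 Mbps.
Stream data: 3.072 Mbps × 1108 s = 3403.8 Mb.
With 5% container overhead: ×1.05.
3,574 Mb = 446,745,600 bytes ÷ 1,073,741,824 = 0.4161 GiB.

0.416 GiB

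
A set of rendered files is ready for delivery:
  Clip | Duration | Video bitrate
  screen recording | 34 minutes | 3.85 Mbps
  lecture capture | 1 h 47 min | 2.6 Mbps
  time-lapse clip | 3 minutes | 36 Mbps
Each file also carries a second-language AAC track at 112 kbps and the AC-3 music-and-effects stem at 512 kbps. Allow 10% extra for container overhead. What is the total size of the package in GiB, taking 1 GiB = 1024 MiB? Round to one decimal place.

4.7 GiB

Audio total: 112 + 512 = 624 kbps = 0.624 Mbps.
screen recording: 4.474 Mbps × 2040 s × 1.10 = 10039.7 Mb
lecture capture: 3.224 Mbps × 6420 s × 1.10 = 22767.9 Mb
time-lapse clip: 36.624 Mbps × 180 s × 1.10 = 7251.6 Mb
Total: 40059.1 Mb = 5007.4 MB.
= 4.663 GiB.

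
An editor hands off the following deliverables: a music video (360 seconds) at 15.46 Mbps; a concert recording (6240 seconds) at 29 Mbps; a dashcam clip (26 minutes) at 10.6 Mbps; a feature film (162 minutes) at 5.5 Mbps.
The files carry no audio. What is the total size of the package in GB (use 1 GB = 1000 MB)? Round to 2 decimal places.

32.07 GB

music video: 15.460 Mbps × 360 s = 5565.6 Mb
concert recording: 29.000 Mbps × 6240 s = 180960.0 Mb
dashcam clip: 10.600 Mbps × 1560 s = 16536.0 Mb
feature film: 5.500 Mbps × 9720 s = 53460.0 Mb
Total: 256521.6 Mb = 32065.2 MB.
= 32.07 GB.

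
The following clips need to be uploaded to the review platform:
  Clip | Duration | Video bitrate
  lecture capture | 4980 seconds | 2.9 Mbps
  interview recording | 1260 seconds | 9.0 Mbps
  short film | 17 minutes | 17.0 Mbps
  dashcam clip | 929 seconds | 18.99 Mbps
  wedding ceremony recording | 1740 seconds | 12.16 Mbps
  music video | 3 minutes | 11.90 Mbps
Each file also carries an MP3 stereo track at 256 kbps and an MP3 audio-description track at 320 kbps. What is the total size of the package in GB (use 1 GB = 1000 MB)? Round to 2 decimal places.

11.24 GB

Audio total: 256 + 320 = 576 kbps = 0.576 Mbps.
lecture capture: 3.476 Mbps × 4980 s = 17310.5 Mb
interview recording: 9.576 Mbps × 1260 s = 12065.8 Mb
short film: 17.576 Mbps × 1020 s = 17927.5 Mb
dashcam clip: 19.566 Mbps × 929 s = 18176.8 Mb
wedding ceremony recording: 12.736 Mbps × 1740 s = 22160.6 Mb
music video: 12.476 Mbps × 180 s = 2245.7 Mb
Total: 89886.9 Mb = 11235.9 MB.
= 11.24 GB.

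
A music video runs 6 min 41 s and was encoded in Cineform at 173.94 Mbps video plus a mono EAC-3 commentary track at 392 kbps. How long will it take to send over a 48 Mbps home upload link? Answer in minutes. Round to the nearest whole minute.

24 minutes

6 min 41 s = 401 s
Audio: 392 kbps = 0.392 Mbps.
Total bitrate: 174.332 Mbps.
File: 174.332 Mbps × 401 s = 69907.1 Mb.
At 48 Mbps: 69907.1 / 48 = 1456.4 s ≈ 24.3 minutes.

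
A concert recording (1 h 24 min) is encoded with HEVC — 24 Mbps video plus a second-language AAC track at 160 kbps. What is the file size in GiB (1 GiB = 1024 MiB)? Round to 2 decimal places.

1 h 24 min = 84 min = 5040 s
Audio: 160 kbps = 0.160 Mbps.
Total bitrate: 24 + 0.160 = 24.160 Mbps.
Stream data: 24.160 Mbps × 5040 s = 121766.4 Mb.
121,766 Mb = 15,220,800,000 bytes ÷ 1,073,741,824 = 14.18 GiB.

14.18 GiB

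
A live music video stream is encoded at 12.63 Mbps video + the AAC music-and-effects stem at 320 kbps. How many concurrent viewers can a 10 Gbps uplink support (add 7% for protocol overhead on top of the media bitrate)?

Audio: 320 kbps = 0.320 Mbps.
Per-viewer media rate: 12.950 Mbps.
On the wire with 7% overhead: 13.857 Mbps.
10 Gbps = 10,000 Mbps; 10,000 / 13.857 = 721.68 → 721 viewers.

721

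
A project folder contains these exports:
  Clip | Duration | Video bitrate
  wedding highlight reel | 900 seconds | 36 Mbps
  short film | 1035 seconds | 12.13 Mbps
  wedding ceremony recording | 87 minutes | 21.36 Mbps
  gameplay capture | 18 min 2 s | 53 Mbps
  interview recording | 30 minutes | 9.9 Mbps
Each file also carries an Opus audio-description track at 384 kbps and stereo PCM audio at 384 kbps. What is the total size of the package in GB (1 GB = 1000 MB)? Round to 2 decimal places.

Audio total: 384 + 384 = 768 kbps = 0.768 Mbps.
wedding highlight reel: 36.768 Mbps × 900 s = 33091.2 Mb
short film: 12.898 Mbps × 1035 s = 13349.4 Mb
wedding ceremony recording: 22.128 Mbps × 5220 s = 115508.2 Mb
gameplay capture: 53.768 Mbps × 1082 s = 58177.0 Mb
interview recording: 10.668 Mbps × 1800 s = 19202.4 Mb
Total: 239328.2 Mb = 29916.0 MB.
= 29.92 GB.

29.92 GB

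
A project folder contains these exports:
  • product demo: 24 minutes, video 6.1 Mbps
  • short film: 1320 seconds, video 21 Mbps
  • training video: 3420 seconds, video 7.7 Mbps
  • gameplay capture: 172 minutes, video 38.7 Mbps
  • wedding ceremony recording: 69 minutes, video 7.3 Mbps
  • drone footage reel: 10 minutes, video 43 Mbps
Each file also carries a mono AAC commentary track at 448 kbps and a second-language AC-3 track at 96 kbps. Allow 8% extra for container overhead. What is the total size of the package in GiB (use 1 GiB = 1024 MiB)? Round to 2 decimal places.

Audio total: 448 + 96 = 544 kbps = 0.544 Mbps.
product demo: 6.644 Mbps × 1440 s × 1.08 = 10332.7 Mb
short film: 21.544 Mbps × 1320 s × 1.08 = 30713.1 Mb
training video: 8.244 Mbps × 3420 s × 1.08 = 30450.0 Mb
gameplay capture: 39.244 Mbps × 10320 s × 1.08 = 437397.9 Mb
wedding ceremony recording: 7.844 Mbps × 4140 s × 1.08 = 35072.1 Mb
drone footage reel: 43.544 Mbps × 600 s × 1.08 = 28216.5 Mb
Total: 572182.4 Mb = 71522.8 MB.
= 66.61 GiB.

66.61 GiB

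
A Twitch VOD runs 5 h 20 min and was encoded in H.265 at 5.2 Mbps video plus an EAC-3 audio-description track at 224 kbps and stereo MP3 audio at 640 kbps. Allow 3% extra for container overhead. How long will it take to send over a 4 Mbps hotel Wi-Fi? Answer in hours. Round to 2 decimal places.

8.33 hours

5 h 20 min = 320 min = 19200 s
Audio total: 224 + 640 = 864 kbps = 0.864 Mbps.
Total bitrate: 6.064 Mbps.
File: 6.064 Mbps × 19200 s = 116428.8 Mb.
With 3% container overhead: ×1.03. → 119921.7 Mb.
At 4 Mbps: 119921.7 / 4 = 29980.4 s ≈ 8.33 hours.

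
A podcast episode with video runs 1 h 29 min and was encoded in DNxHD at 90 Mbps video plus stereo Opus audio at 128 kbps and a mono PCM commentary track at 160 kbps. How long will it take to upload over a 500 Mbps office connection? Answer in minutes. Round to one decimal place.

16.1 minutes

1 h 29 min = 89 min = 5340 s
Audio total: 128 + 160 = 288 kbps = 0.288 Mbps.
Total bitrate: 90.288 Mbps.
File: 90.288 Mbps × 5340 s = 482137.9 Mb.
At 500 Mbps: 482137.9 / 500 = 964.3 s ≈ 16.1 minutes.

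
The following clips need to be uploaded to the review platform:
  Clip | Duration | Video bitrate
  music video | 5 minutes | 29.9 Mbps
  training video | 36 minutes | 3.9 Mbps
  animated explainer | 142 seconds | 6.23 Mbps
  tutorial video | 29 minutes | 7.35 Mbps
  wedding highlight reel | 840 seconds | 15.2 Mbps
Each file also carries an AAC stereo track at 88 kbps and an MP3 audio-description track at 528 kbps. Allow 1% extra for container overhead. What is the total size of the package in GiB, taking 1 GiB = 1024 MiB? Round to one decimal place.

5.5 GiB

Audio total: 88 + 528 = 616 kbps = 0.616 Mbps.
music video: 30.516 Mbps × 300 s × 1.01 = 9246.3 Mb
training video: 4.516 Mbps × 2160 s × 1.01 = 9852.1 Mb
animated explainer: 6.846 Mbps × 142 s × 1.01 = 981.9 Mb
tutorial video: 7.966 Mbps × 1740 s × 1.01 = 13999.4 Mb
wedding highlight reel: 15.816 Mbps × 840 s × 1.01 = 13418.3 Mb
Total: 47498.0 Mb = 5937.3 MB.
= 5.530 GiB.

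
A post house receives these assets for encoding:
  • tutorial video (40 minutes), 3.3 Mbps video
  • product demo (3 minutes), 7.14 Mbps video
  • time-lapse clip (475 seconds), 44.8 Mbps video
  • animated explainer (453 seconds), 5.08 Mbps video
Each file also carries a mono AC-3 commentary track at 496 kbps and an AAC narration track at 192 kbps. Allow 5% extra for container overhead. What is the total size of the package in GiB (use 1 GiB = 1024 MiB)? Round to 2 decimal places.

Audio total: 496 + 192 = 688 kbps = 0.688 Mbps.
tutorial video: 3.988 Mbps × 2400 s × 1.05 = 10049.8 Mb
product demo: 7.828 Mbps × 180 s × 1.05 = 1479.5 Mb
time-lapse clip: 45.488 Mbps × 475 s × 1.05 = 22687.1 Mb
animated explainer: 5.768 Mbps × 453 s × 1.05 = 2743.5 Mb
Total: 36959.9 Mb = 4620.0 MB.
= 4.303 GiB.

4.30 GiB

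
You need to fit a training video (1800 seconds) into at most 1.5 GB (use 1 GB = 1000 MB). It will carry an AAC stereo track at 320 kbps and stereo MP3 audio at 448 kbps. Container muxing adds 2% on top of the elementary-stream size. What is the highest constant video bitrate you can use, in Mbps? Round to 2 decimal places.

Budget: 1.5 GB = 12000.0 Mb.
Stream payload after overhead: 12000.0 / 1.02 = 11764.7 Mb.
Total bitrate budget: 11764.7 Mb / 1800 s = 6.536 Mbps.
Audio total: 320 + 448 = 768 kbps = 0.768 Mbps.
Video: 6.536 − 0.768 = 5.768 Mbps.

5.77 Mbps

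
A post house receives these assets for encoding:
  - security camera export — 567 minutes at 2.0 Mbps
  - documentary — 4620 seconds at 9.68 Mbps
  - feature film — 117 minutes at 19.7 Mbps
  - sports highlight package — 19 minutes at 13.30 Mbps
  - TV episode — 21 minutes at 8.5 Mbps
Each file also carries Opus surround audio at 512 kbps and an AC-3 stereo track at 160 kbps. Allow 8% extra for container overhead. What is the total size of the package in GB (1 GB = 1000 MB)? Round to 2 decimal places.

41.75 GB

Audio total: 512 + 160 = 672 kbps = 0.672 Mbps.
security camera export: 2.672 Mbps × 34020 s × 1.08 = 98173.6 Mb
documentary: 10.352 Mbps × 4620 s × 1.08 = 51652.3 Mb
feature film: 20.372 Mbps × 7020 s × 1.08 = 154452.4 Mb
sports highlight package: 13.972 Mbps × 1140 s × 1.08 = 17202.3 Mb
TV episode: 9.172 Mbps × 1260 s × 1.08 = 12481.3 Mb
Total: 333961.8 Mb = 41745.2 MB.
= 41.75 GB.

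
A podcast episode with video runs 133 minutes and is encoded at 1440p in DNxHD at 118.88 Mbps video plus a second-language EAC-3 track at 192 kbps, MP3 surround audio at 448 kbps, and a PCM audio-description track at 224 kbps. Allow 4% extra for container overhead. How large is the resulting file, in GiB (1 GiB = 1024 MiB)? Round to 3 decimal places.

133 min = 7980 s
Audio total: 192 + 448 + 224 = 864 kbps = 0.864 Mbps.
Total bitrate: 118.88 + 0.864 = 119.744 Mbps.
Stream data: 119.744 Mbps × 7980 s = 955557.1 Mb.
With 4% container overhead: ×1.04.
993,779 Mb = 124,222,425,600 bytes ÷ 1,073,741,824 = 115.7 GiB.

115.691 GiB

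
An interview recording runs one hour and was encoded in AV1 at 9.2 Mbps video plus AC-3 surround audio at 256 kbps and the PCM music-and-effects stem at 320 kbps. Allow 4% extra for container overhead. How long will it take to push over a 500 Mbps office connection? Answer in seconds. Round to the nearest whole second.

1 h = 3600 s
Audio total: 256 + 320 = 576 kbps = 0.576 Mbps.
Total bitrate: 9.776 Mbps.
File: 9.776 Mbps × 3600 s = 35193.6 Mb.
With 4% container overhead: ×1.04. → 36601.3 Mb.
At 500 Mbps: 36601.3 / 500 = 73.2 s ≈ 73.2 seconds.

73 seconds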